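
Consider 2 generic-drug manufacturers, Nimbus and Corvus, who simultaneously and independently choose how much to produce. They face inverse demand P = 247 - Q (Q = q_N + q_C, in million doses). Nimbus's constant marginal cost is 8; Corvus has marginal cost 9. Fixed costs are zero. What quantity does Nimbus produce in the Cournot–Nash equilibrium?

Nimbus's profit: π_N = (247 - Q)q_N - (8q_N). Setting ∂π_N/∂q_N = 0: 239 - 2q_N - (q_C) = 0.
Corvus's first-order condition: 238 - 2q_C - (q_N) = 0.
Rearranging gives the reaction functions q_N = (239 - q_C)/2 and q_C = (238 - q_N)/2.
Substituting one into the other gives q_N = 80 and q_C = 79.

80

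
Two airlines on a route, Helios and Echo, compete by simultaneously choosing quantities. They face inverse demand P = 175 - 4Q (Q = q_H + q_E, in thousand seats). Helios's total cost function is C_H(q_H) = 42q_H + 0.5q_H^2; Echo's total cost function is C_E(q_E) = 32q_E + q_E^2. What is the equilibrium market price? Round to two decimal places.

Helios's profit: π_H = (175 - 4Q)q_H - (42q_H + (1/2)q_H²). Setting ∂π_H/∂q_H = 0: 133 - 9q_H - 4(q_E) = 0.
Echo's first-order condition: 143 - 10q_E - 4(q_H) = 0.
So q_H = (133 - 4q_E)/9 and q_E = (143 - 4q_H)/10.
Solving the pair: q_H = 379/37, q_E = 755/74.
Total output Q = 1513/74, so price P = 175 - 4·(1513/74) = 93.2162.

93.22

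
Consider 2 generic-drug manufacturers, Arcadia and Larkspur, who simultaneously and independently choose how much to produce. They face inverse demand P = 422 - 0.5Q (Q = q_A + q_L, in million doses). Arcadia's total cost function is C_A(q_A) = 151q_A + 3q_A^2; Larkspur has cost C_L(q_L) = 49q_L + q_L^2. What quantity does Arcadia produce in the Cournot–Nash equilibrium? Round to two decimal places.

Arcadia's profit: π_A = (422 - 0.5Q)q_A - (151q_A + 3q_A²). Setting ∂π_A/∂q_A = 0: 271 - 7q_A - (1/2)(q_L) = 0.
Larkspur's first-order condition: 373 - 3q_L - (1/2)(q_A) = 0.
Rearranging gives the reaction functions q_A = (271 - (1/2)q_L)/7 and q_L = (373 - (1/2)q_A)/3.
Solving the pair: q_A = 30.1928, q_L = 119.3012.

30.19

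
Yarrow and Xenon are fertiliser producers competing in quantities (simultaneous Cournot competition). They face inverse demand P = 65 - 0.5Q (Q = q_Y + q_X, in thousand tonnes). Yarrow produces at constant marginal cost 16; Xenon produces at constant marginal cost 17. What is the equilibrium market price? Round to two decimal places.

32.67

Yarrow's profit: π_Y = (65 - 0.5Q)q_Y - (16q_Y). Setting ∂π_Y/∂q_Y = 0: 49 - q_Y - (1/2)(q_X) = 0.
Xenon's profit: π_X = (65 - 0.5Q)q_X - (17q_X). Setting ∂π_X/∂q_X = 0: 48 - q_X - (1/2)(q_Y) = 0.
So q_Y = (49 - (1/2)q_X) and q_X = (48 - (1/2)q_Y).
Substituting one into the other gives q_Y = 100/3 and q_X = 94/3.
Total output Q = 194/3, so price P = 65 - (1/2)·(194/3) = 98/3.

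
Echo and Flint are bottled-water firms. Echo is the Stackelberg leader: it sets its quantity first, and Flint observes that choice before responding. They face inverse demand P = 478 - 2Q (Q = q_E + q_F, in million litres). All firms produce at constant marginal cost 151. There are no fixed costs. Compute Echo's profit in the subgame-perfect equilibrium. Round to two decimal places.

6683.06

The follower Flint best-responds to any q_E: π_F = (478 - 2Q)q_F - 151q_F.
∂π_F/∂q_F = 327 - 2q_E - 4q_F = 0 gives the reaction function q_F = (327 - 2q_E)/4.
Echo substitutes q_F(q_E) into its own profit: π_E = q_E(478 - 2q_E - (327 - 2q_E)/2) - 151q_E = (629/2 - q_E)q_E - 151q_E.
The leader's first-order condition 327/2 - 2q_E = 0 yields q_E = 327/4.
Then q_F = (327 - 2·(327/4))/4 = 327/8.
Price P = 478 - 2·(981/8) = 931/4.
Echo's profit: (931/4 - 151)·(327/4) = 6683.0625.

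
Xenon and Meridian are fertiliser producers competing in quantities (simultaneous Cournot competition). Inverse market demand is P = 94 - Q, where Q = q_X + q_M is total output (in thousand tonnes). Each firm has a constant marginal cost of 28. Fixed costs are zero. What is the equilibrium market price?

50

A representative firm's profit is π_i = q_i(94 - Q) - 28q_i.
Setting ∂π_i/∂q_i = 0 with rivals' quantities fixed: 66 - 2q_i - q_j = 0.
By symmetry each firm produces the same amount; substituting q_j = q_i yields q_i = 66/3 = 22.
Total output Q = 44, so price P = 94 - 44 = 50.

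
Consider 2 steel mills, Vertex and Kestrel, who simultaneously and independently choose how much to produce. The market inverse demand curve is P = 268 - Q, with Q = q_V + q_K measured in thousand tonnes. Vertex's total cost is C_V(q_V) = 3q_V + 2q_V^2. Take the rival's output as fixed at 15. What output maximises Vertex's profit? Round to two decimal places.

41.67

With the rival's output fixed at 15, Vertex's profit is π_V = (268 - 15 - q_V)q_V - (3q_V + 2q_V²) = (253 - q_V)q_V - (3q_V + 2q_V²).
∂π_V/∂q_V = 250 - 6q_V = 0, so q_V = 125/3.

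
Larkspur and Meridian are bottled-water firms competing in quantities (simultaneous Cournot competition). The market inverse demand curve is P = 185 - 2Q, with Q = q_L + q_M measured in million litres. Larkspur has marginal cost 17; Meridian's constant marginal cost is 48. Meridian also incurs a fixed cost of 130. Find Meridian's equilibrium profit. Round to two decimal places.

Larkspur's profit: π_L = (185 - 2Q)q_L - (17q_L). Setting ∂π_L/∂q_L = 0: 168 - 4q_L - 2(q_M) = 0.
Meridian's first-order condition: 137 - 4q_M - 2(q_L) = 0.
Best responses: q_L = (168 - 2q_M)/4, q_M = (137 - 2q_L)/4.
Solving the pair: q_L = 199/6, q_M = 53/3.
Price P = 185 - 2·(305/6) = 250/3.
Meridian's profit: (250/3 - 48)·(53/3) - 130 = 494.2222.

494.22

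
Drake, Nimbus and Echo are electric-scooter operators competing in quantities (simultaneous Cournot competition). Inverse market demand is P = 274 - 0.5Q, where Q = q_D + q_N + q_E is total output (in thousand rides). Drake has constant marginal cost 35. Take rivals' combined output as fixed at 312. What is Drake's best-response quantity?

83

With rivals' combined output fixed at 312, Drake's profit is π_D = (274 - (1/2)·312 - (1/2)q_D)q_D - (35q_D) = (118 - (1/2)q_D)q_D - (35q_D).
∂π_D/∂q_D = 83 - q_D = 0, so q_D = 83.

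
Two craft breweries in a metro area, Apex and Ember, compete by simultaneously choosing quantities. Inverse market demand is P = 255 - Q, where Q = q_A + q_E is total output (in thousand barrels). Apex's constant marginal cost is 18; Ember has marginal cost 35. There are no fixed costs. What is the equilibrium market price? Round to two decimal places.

Apex's profit: π_A = (255 - Q)q_A - (18q_A). Setting ∂π_A/∂q_A = 0: 237 - 2q_A - (q_E) = 0.
Ember's first-order condition: 220 - 2q_E - (q_A) = 0.
Best responses: q_A = (237 - q_E)/2, q_E = (220 - q_A)/2.
Solving the pair: q_A = 254/3, q_E = 203/3.
Total output Q = 457/3, so price P = 255 - 457/3 = 308/3.

102.67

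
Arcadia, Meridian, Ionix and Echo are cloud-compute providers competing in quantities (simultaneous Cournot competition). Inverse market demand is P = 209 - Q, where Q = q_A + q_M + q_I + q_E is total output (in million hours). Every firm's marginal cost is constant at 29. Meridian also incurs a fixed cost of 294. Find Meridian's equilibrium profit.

1002

A representative firm's profit is π_i = q_i(209 - Q) - 29q_i.
Setting ∂π_i/∂q_i = 0 with rivals' quantities fixed: 180 - 2q_i - Σ_{j≠i} q_j = 0.
By symmetry each firm produces the same amount; substituting Σ_{j≠i} q_j = 3q_i yields q_i = 180/5 = 36.
Price P = 209 - 144 = 65.
Meridian's profit: (65 - 29)·36 - 294 = 1002.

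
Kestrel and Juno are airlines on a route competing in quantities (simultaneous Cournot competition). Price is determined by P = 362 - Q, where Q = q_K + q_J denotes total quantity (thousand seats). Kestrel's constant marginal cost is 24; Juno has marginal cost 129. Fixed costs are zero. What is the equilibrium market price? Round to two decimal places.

Kestrel's profit: π_K = (362 - Q)q_K - (24q_K). Setting ∂π_K/∂q_K = 0: 338 - 2q_K - (q_J) = 0.
Juno's first-order condition: 233 - 2q_J - (q_K) = 0.
Rearranging gives the reaction functions q_K = (338 - q_J)/2 and q_J = (233 - q_K)/2.
Substituting one into the other gives q_K = 443/3 and q_J = 128/3.
Total output Q = 571/3, so price P = 362 - 571/3 = 515/3.

171.67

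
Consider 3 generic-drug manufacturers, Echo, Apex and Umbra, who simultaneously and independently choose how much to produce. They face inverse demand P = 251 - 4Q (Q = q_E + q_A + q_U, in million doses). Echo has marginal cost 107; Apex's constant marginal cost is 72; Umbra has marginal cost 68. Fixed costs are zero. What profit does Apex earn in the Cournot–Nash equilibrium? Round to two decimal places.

689.06

Echo's profit: π_E = (251 - 4Q)q_E - (107q_E). Setting ∂π_E/∂q_E = 0: 144 - 8q_E - 4(q_A + q_U) = 0.
Apex's first-order condition: 179 - 8q_A - 4(q_E + q_U) = 0.
Umbra's first-order condition: 183 - 8q_U - 4(q_E + q_A) = 0.
Adding the 3 first-order conditions: 506 − 16Q = 0, so Q = 253/8.
Back-substituting: q_E = (144 − 253/2)/4 = 35/8, q_A = (179 − 253/2)/4 = 105/8, q_U = (183 − 253/2)/4 = 113/8.
Price P = 251 - 4·(253/8) = 249/2.
Apex's profit: (249/2 - 72)·(105/8) = 689.0625.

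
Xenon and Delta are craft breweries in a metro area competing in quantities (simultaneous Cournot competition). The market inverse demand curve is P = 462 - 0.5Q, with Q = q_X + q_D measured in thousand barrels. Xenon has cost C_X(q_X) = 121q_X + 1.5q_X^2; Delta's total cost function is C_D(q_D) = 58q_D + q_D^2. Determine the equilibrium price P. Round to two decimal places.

Xenon's profit: π_X = (462 - 0.5Q)q_X - (121q_X + (3/2)q_X²). Setting ∂π_X/∂q_X = 0: 341 - 4q_X - (1/2)(q_D) = 0.
Delta's first-order condition: 404 - 3q_D - (1/2)(q_X) = 0.
Rearranging gives the reaction functions q_X = (341 - (1/2)q_D)/4 and q_D = (404 - (1/2)q_X)/3.
Solving the pair: q_X = 69.8723, q_D = 123.0213.
Total output Q = 192.8936, so price P = 462 - (1/2)·192.8936 = 365.5532.

365.55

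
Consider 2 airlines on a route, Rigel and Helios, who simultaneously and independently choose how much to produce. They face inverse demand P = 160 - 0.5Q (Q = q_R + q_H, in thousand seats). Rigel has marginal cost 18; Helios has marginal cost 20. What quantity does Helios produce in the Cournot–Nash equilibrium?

92

Rigel's profit: π_R = (160 - 0.5Q)q_R - (18q_R). Setting ∂π_R/∂q_R = 0: 142 - q_R - (1/2)(q_H) = 0.
Helios's first-order condition: 140 - q_H - (1/2)(q_R) = 0.
Best responses: q_R = (142 - (1/2)q_H), q_H = (140 - (1/2)q_R).
Substituting one into the other gives q_R = 96 and q_H = 92.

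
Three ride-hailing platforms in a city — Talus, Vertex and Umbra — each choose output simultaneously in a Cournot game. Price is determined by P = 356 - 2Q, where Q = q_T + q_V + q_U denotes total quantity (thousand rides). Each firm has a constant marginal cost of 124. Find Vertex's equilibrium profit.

1682

Each firm earns π_i = (356 - 2Q)q_i - 124q_i.
First-order condition (treating rivals' output as given): 232 - 4q_i - 2·Σ_{j≠i} q_j = 0.
With identical firms every q_j equals q_i, so Σ_{j≠i} q_j = 2q_i and 232 = 8q_i, giving q_i = 29.
Price P = 356 - 2·87 = 182.
Vertex's profit: (182 - 124)·29 = 1682.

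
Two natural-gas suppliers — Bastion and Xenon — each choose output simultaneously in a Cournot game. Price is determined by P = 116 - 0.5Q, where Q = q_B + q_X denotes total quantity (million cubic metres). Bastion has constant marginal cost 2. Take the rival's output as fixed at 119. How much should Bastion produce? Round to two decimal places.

With the rival's output fixed at 119, Bastion's profit is π_B = (116 - (1/2)·119 - (1/2)q_B)q_B - (2q_B) = (113/2 - (1/2)q_B)q_B - (2q_B).
∂π_B/∂q_B = 109/2 - q_B = 0, so q_B = 109/2.

54.50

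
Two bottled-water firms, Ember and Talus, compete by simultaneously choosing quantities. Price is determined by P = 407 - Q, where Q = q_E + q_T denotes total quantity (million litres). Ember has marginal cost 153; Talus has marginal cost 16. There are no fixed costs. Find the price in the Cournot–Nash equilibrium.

Ember's profit: π_E = (407 - Q)q_E - (153q_E). Setting ∂π_E/∂q_E = 0: 254 - 2q_E - (q_T) = 0.
Talus's first-order condition: 391 - 2q_T - (q_E) = 0.
So q_E = (254 - q_T)/2 and q_T = (391 - q_E)/2.
Solving the pair: q_E = 39, q_T = 176.
Total output Q = 215, so price P = 407 - 215 = 192.

192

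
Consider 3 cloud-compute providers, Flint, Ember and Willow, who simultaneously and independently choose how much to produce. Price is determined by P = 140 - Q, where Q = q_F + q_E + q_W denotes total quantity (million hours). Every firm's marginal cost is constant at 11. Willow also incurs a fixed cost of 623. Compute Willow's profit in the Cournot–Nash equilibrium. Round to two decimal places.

A representative firm's profit is π_i = q_i(140 - Q) - 11q_i.
Setting ∂π_i/∂q_i = 0 with rivals' quantities fixed: 129 - 2q_i - Σ_{j≠i} q_j = 0.
With identical firms every q_j equals q_i, so Σ_{j≠i} q_j = 2q_i and 129 = 4q_i, giving q_i = 129/4.
Price P = 140 - 387/4 = 173/4.
Willow's profit: (173/4 - 11)·(129/4) - 623 = 417.0625.

417.06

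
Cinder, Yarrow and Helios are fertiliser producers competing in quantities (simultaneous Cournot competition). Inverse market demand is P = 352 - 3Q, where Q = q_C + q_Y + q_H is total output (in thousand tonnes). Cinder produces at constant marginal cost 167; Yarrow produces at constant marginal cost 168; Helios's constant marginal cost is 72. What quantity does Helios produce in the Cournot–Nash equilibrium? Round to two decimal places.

39.25

Cinder's profit: π_C = (352 - 3Q)q_C - (167q_C). Setting ∂π_C/∂q_C = 0: 185 - 6q_C - 3(q_Y + q_H) = 0.
Yarrow's profit: π_Y = (352 - 3Q)q_Y - (168q_Y). Setting ∂π_Y/∂q_Y = 0: 184 - 6q_Y - 3(q_C + q_H) = 0.
Helios's first-order condition: 280 - 6q_H - 3(q_C + q_Y) = 0.
Adding the 3 conditions: 649 − 6Q − 6Q = 0, i.e. Q = 649/12.
Back-substituting: q_C = (185 − 649/4)/3 = 91/12, q_Y = (184 − 649/4)/3 = 29/4, q_H = (280 − 649/4)/3 = 157/4.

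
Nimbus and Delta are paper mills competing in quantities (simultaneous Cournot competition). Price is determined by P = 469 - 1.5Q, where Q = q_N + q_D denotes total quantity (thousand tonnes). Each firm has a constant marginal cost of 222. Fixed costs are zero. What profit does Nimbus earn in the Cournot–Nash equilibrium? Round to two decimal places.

4519.19

Each firm earns π_i = (469 - 1.5Q)q_i - 222q_i.
First-order condition (treating rivals' output as given): 247 - 3q_i - (3/2)q_j = 0.
With identical firms every q_j equals q_i, so q_j = q_i and 247 = (9/2)q_i, giving q_i = 494/9.
Price P = 469 - (3/2)·(988/9) = 913/3.
Nimbus's profit: (913/3 - 222)·(494/9) = 4519.1852.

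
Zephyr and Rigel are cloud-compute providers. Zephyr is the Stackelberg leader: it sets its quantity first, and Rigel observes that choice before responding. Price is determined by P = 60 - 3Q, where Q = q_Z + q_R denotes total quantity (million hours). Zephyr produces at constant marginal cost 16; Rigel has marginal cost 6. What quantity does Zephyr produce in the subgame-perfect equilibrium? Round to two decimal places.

5.67

The follower Rigel best-responds to any q_Z: π_R = (60 - 3Q)q_R - 6q_R.
Follower FOC: 54 - 3q_Z - 6q_R = 0, so q_R(q_Z) = (54 - 3q_Z)/6.
The leader anticipates this reaction. Substituting into P = 60 - 3Q gives P = 33 - (3/2)q_Z, so π_Z = (33 - (3/2)q_Z)q_Z - 16q_Z.
Maximising: ∂π_Z/∂q_Z = 17 - 3q_Z = 0, giving q_Z = 17/3.
Then q_R = (54 - 3·(17/3))/6 = 37/6.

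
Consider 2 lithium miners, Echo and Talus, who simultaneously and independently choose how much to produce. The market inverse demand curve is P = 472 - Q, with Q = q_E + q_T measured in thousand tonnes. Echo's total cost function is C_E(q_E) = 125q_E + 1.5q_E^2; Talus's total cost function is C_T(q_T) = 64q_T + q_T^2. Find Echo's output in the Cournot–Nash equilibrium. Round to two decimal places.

51.58

Echo's profit: π_E = (472 - Q)q_E - (125q_E + (3/2)q_E²). Setting ∂π_E/∂q_E = 0: 347 - 5q_E - (q_T) = 0.
Talus's first-order condition: 408 - 4q_T - (q_E) = 0.
Best responses: q_E = (347 - q_T)/5, q_T = (408 - q_E)/4.
Solving the pair: q_E = 980/19, q_T = 1693/19.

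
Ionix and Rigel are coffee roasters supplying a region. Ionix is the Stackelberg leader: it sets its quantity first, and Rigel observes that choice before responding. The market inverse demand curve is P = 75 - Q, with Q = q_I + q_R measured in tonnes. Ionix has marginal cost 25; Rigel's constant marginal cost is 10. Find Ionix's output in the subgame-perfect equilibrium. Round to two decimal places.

17.50

Solve by backward induction. Given q_I, the follower Rigel maximises π_R = (75 - q_I - q_R)q_R - 10q_R.
Setting the follower's marginal profit to zero, 65 - q_I - 2q_R = 0, i.e. q_R = (65 - q_I)/2.
Ionix substitutes q_R(q_I) into its own profit: π_I = q_I(75 - q_I - (65 - q_I)/2) - 25q_I = (85/2 - (1/2)q_I)q_I - 25q_I.
The leader's first-order condition 35/2 - q_I = 0 yields q_I = 35/2.
Then q_R = (65 - 35/2)/2 = 95/4.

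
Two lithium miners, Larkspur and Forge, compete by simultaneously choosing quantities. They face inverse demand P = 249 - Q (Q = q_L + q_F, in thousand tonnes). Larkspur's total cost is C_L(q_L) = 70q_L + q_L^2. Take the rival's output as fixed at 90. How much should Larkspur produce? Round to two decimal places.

22.25

With the rival's output fixed at 90, Larkspur's profit is π_L = (249 - 90 - q_L)q_L - (70q_L + q_L²) = (159 - q_L)q_L - (70q_L + q_L²).
∂π_L/∂q_L = 89 - 4q_L = 0, so q_L = 89/4.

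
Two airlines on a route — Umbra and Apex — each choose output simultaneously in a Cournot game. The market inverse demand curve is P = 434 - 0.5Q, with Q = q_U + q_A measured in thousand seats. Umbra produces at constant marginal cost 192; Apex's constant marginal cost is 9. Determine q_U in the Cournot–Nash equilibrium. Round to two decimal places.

39.33

Umbra's profit: π_U = (434 - 0.5Q)q_U - (192q_U). Setting ∂π_U/∂q_U = 0: 242 - q_U - (1/2)(q_A) = 0.
Apex's first-order condition: 425 - q_A - (1/2)(q_U) = 0.
So q_U = (242 - (1/2)q_A) and q_A = (425 - (1/2)q_U).
Substituting one into the other gives q_U = 118/3 and q_A = 1216/3.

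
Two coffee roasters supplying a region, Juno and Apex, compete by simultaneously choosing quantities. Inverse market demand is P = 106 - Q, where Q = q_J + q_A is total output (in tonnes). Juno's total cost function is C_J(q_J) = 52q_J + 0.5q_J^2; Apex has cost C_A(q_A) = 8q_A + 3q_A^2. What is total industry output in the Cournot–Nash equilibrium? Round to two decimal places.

24.96

Juno's profit: π_J = (106 - Q)q_J - (52q_J + (1/2)q_J²). Setting ∂π_J/∂q_J = 0: 54 - 3q_J - (q_A) = 0.
Apex's first-order condition: 98 - 8q_A - (q_J) = 0.
So q_J = (54 - q_A)/3 and q_A = (98 - q_J)/8.
Substituting one into the other gives q_J = 334/23 and q_A = 240/23.
Total output Q = 334/23 + 240/23 = 574/23.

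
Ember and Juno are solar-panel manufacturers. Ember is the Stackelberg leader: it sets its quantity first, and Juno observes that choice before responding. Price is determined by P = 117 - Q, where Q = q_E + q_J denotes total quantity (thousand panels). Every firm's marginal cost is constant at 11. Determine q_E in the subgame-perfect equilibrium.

Solve by backward induction. Given q_E, the follower Juno maximises π_J = (117 - q_E - q_J)q_J - 11q_J.
Setting the follower's marginal profit to zero, 106 - q_E - 2q_J = 0, i.e. q_J = (106 - q_E)/2.
The leader anticipates this reaction. Substituting into P = 117 - Q gives P = 64 - (1/2)q_E, so π_E = (64 - (1/2)q_E)q_E - 11q_E.
The leader's first-order condition 53 - q_E = 0 yields q_E = 53.
Then q_J = (106 - 53)/2 = 53/2.

53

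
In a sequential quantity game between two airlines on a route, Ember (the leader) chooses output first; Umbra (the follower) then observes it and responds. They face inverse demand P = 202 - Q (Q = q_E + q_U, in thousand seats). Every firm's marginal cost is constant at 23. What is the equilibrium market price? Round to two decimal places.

The follower Umbra best-responds to any q_E: π_U = (202 - Q)q_U - 23q_U.
Follower FOC: 179 - q_E - 2q_U = 0, so q_U(q_E) = (179 - q_E)/2.
The leader anticipates this reaction. Substituting into P = 202 - Q gives P = 225/2 - (1/2)q_E, so π_E = (225/2 - (1/2)q_E)q_E - 23q_E.
Maximising: ∂π_E/∂q_E = 179/2 - q_E = 0, giving q_E = 179/2.
Then q_U = (179 - 179/2)/2 = 179/4.
Total output Q = 537/4, so price P = 202 - 537/4 = 271/4.

67.75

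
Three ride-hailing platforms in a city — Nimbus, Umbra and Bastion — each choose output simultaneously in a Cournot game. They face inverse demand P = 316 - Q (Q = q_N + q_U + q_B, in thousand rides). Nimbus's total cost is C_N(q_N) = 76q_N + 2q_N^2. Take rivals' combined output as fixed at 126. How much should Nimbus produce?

19

With rivals' combined output fixed at 126, Nimbus's profit is π_N = (316 - 126 - q_N)q_N - (76q_N + 2q_N²) = (190 - q_N)q_N - (76q_N + 2q_N²).
∂π_N/∂q_N = 114 - 6q_N = 0, so q_N = 19.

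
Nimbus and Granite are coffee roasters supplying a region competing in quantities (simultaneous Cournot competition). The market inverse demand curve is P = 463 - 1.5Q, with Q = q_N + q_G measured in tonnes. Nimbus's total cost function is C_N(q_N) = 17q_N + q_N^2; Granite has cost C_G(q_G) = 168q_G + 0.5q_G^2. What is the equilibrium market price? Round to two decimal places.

281.52

Nimbus's profit: π_N = (463 - 1.5Q)q_N - (17q_N + q_N²). Setting ∂π_N/∂q_N = 0: 446 - 5q_N - (3/2)(q_G) = 0.
Granite's first-order condition: 295 - 4q_G - (3/2)(q_N) = 0.
Best responses: q_N = (446 - (3/2)q_G)/5, q_G = (295 - (3/2)q_N)/4.
Solving the pair: q_N = 75.5775, q_G = 45.4085.
Total output Q = 120.9859, so price P = 463 - (3/2)·120.9859 = 281.5211.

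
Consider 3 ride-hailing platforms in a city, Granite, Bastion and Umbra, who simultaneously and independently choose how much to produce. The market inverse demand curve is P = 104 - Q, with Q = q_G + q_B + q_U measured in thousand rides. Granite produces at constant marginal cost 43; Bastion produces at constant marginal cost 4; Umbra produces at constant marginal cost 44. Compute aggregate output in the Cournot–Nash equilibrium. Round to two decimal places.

55.25

Granite's profit: π_G = (104 - Q)q_G - (43q_G). Setting ∂π_G/∂q_G = 0: 61 - 2q_G - (q_B + q_U) = 0.
Bastion's profit: π_B = (104 - Q)q_B - (4q_B). Setting ∂π_B/∂q_B = 0: 100 - 2q_B - (q_G + q_U) = 0.
Umbra's profit: π_U = (104 - Q)q_U - (44q_U). Setting ∂π_U/∂q_U = 0: 60 - 2q_U - (q_G + q_B) = 0.
Summing all 3 equations gives 221 − 4Q = 0, hence Q = 221/4.
Back-substituting: q_G = (61 − 221/4) = 23/4, q_B = (100 − 221/4) = 179/4, q_U = (60 − 221/4) = 19/4.
Total output Q = 23/4 + 179/4 + 19/4 = 221/4.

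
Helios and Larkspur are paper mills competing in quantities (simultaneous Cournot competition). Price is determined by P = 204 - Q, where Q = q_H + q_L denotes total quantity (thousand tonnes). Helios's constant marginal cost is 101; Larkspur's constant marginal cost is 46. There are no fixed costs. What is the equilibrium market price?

117

Helios's profit: π_H = (204 - Q)q_H - (101q_H). Setting ∂π_H/∂q_H = 0: 103 - 2q_H - (q_L) = 0.
Larkspur's profit: π_L = (204 - Q)q_L - (46q_L). Setting ∂π_L/∂q_L = 0: 158 - 2q_L - (q_H) = 0.
So q_H = (103 - q_L)/2 and q_L = (158 - q_H)/2.
Solving the pair: q_H = 16, q_L = 71.
Total output Q = 87, so price P = 204 - 87 = 117.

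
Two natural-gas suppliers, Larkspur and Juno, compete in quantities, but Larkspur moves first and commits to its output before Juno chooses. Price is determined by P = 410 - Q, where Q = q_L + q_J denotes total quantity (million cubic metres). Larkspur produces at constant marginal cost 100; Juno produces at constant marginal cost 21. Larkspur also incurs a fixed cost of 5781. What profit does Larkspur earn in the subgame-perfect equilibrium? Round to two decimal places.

889.13

Solve by backward induction. Given q_L, the follower Juno maximises π_J = (410 - q_L - q_J)q_J - 21q_J.
Follower FOC: 389 - q_L - 2q_J = 0, so q_J(q_L) = (389 - q_L)/2.
Larkspur substitutes q_J(q_L) into its own profit: π_L = q_L(410 - q_L - (389 - q_L)/2) - 100q_L = (431/2 - (1/2)q_L)q_L - 100q_L.
Leader FOC: 231/2 - q_L = 0, so q_L = 231/2.
Then q_J = (389 - 231/2)/2 = 547/4.
Price P = 410 - 1009/4 = 631/4.
Larkspur's profit: (631/4 - 100)·(231/2) - 5781 = 889.1250.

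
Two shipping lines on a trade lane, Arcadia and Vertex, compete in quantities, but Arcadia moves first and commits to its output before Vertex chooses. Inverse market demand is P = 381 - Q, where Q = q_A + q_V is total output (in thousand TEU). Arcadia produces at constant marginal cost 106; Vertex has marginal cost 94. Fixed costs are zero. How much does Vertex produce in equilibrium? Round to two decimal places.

77.75

Solve by backward induction. Given q_A, the follower Vertex maximises π_V = (381 - q_A - q_V)q_V - 94q_V.
Follower FOC: 287 - q_A - 2q_V = 0, so q_V(q_A) = (287 - q_A)/2.
Arcadia substitutes q_V(q_A) into its own profit: π_A = q_A(381 - q_A - (287 - q_A)/2) - 106q_A = (475/2 - (1/2)q_A)q_A - 106q_A.
Maximising: ∂π_A/∂q_A = 263/2 - q_A = 0, giving q_A = 263/2.
Then q_V = (287 - 263/2)/2 = 311/4.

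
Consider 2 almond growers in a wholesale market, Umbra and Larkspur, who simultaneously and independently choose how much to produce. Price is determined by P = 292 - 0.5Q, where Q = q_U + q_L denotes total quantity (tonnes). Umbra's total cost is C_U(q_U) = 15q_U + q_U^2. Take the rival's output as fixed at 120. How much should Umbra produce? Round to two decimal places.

With the rival's output fixed at 120, Umbra's profit is π_U = (292 - (1/2)·120 - (1/2)q_U)q_U - (15q_U + q_U²) = (232 - (1/2)q_U)q_U - (15q_U + q_U²).
∂π_U/∂q_U = 217 - 3q_U = 0, so q_U = 217/3.

72.33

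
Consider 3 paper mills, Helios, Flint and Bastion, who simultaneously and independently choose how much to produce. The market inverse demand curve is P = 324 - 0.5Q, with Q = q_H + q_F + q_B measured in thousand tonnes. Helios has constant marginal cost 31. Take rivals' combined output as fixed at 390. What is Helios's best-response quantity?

With rivals' combined output fixed at 390, Helios's profit is π_H = (324 - (1/2)·390 - (1/2)q_H)q_H - (31q_H) = (129 - (1/2)q_H)q_H - (31q_H).
∂π_H/∂q_H = 98 - q_H = 0, so q_H = 98.

98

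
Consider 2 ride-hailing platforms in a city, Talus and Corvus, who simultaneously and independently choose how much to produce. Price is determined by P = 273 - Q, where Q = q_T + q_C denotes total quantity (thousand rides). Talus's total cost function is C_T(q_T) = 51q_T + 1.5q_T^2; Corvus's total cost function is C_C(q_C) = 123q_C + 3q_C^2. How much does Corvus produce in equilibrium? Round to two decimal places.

13.54

Talus's profit: π_T = (273 - Q)q_T - (51q_T + (3/2)q_T²). Setting ∂π_T/∂q_T = 0: 222 - 5q_T - (q_C) = 0.
Corvus's profit: π_C = (273 - Q)q_C - (123q_C + 3q_C²). Setting ∂π_C/∂q_C = 0: 150 - 8q_C - (q_T) = 0.
Rearranging gives the reaction functions q_T = (222 - q_C)/5 and q_C = (150 - q_T)/8.
Solving the pair: q_T = 542/13, q_C = 176/13.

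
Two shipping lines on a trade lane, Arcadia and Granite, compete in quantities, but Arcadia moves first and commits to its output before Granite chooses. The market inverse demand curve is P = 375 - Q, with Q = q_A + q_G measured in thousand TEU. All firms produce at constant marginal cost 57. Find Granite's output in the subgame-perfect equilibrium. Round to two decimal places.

79.50

The follower Granite best-responds to any q_A: π_G = (375 - Q)q_G - 57q_G.
∂π_G/∂q_G = 318 - q_A - 2q_G = 0 gives the reaction function q_G = (318 - q_A)/2.
The leader anticipates this reaction. Substituting into P = 375 - Q gives P = 216 - (1/2)q_A, so π_A = (216 - (1/2)q_A)q_A - 57q_A.
Maximising: ∂π_A/∂q_A = 159 - q_A = 0, giving q_A = 159.
Then q_G = (318 - 159)/2 = 159/2.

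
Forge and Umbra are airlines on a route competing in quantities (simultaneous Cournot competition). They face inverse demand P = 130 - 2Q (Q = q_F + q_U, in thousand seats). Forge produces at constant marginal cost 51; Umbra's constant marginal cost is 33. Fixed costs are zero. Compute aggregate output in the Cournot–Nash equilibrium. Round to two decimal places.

29.33

Forge's profit: π_F = (130 - 2Q)q_F - (51q_F). Setting ∂π_F/∂q_F = 0: 79 - 4q_F - 2(q_U) = 0.
Umbra's first-order condition: 97 - 4q_U - 2(q_F) = 0.
Best responses: q_F = (79 - 2q_U)/4, q_U = (97 - 2q_F)/4.
Substituting one into the other gives q_F = 61/6 and q_U = 115/6.
Total output Q = 61/6 + 115/6 = 88/3.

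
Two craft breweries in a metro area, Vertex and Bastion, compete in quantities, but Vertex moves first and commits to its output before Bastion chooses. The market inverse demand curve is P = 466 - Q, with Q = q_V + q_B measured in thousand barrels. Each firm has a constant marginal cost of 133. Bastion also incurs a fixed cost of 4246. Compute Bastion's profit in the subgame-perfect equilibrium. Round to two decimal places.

2684.56

Solve by backward induction. Given q_V, the follower Bastion maximises π_B = (466 - q_V - q_B)q_B - 133q_B.
Follower FOC: 333 - q_V - 2q_B = 0, so q_B(q_V) = (333 - q_V)/2.
The leader anticipates this reaction. Substituting into P = 466 - Q gives P = 599/2 - (1/2)q_V, so π_V = (599/2 - (1/2)q_V)q_V - 133q_V.
The leader's first-order condition 333/2 - q_V = 0 yields q_V = 333/2.
Then q_B = (333 - 333/2)/2 = 333/4.
Price P = 466 - 999/4 = 865/4.
Bastion's profit: (865/4 - 133)·(333/4) - 4246 = 2684.5625.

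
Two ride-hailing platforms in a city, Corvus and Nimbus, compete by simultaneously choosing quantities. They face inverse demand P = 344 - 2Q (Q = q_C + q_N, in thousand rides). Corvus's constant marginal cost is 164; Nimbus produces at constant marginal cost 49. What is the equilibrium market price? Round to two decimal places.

185.67

Corvus's profit: π_C = (344 - 2Q)q_C - (164q_C). Setting ∂π_C/∂q_C = 0: 180 - 4q_C - 2(q_N) = 0.
Nimbus's profit: π_N = (344 - 2Q)q_N - (49q_N). Setting ∂π_N/∂q_N = 0: 295 - 4q_N - 2(q_C) = 0.
So q_C = (180 - 2q_N)/4 and q_N = (295 - 2q_C)/4.
Substituting one into the other gives q_C = 65/6 and q_N = 205/3.
Total output Q = 475/6, so price P = 344 - 2·(475/6) = 557/3.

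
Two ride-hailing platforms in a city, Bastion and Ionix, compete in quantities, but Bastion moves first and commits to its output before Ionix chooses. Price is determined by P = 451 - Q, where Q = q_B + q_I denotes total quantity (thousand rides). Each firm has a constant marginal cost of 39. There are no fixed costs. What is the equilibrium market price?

The follower Ionix best-responds to any q_B: π_I = (451 - Q)q_I - 39q_I.
∂π_I/∂q_I = 412 - q_B - 2q_I = 0 gives the reaction function q_I = (412 - q_B)/2.
Bastion substitutes q_I(q_B) into its own profit: π_B = q_B(451 - q_B - (412 - q_B)/2) - 39q_B = (245 - (1/2)q_B)q_B - 39q_B.
The leader's first-order condition 206 - q_B = 0 yields q_B = 206.
Then q_I = (412 - 206)/2 = 103.
Total output Q = 309, so price P = 451 - 309 = 142.

142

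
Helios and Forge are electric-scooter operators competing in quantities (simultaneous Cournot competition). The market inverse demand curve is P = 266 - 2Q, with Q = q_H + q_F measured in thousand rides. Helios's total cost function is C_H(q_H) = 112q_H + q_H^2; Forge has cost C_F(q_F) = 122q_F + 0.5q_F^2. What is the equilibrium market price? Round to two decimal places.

Helios's profit: π_H = (266 - 2Q)q_H - (112q_H + q_H²). Setting ∂π_H/∂q_H = 0: 154 - 6q_H - 2(q_F) = 0.
Forge's profit: π_F = (266 - 2Q)q_F - (122q_F + (1/2)q_F²). Setting ∂π_F/∂q_F = 0: 144 - 5q_F - 2(q_H) = 0.
Best responses: q_H = (154 - 2q_F)/6, q_F = (144 - 2q_H)/5.
Solving the pair: q_H = 241/13, q_F = 278/13.
Total output Q = 519/13, so price P = 266 - 2·(519/13) = 186.1538.

186.15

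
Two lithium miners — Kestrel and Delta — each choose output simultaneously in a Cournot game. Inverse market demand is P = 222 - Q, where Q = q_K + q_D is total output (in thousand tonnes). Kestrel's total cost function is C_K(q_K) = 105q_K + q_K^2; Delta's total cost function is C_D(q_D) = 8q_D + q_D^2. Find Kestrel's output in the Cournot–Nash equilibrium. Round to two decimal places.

16.93

Kestrel's profit: π_K = (222 - Q)q_K - (105q_K + q_K²). Setting ∂π_K/∂q_K = 0: 117 - 4q_K - (q_D) = 0.
Delta's profit: π_D = (222 - Q)q_D - (8q_D + q_D²). Setting ∂π_D/∂q_D = 0: 214 - 4q_D - (q_K) = 0.
Best responses: q_K = (117 - q_D)/4, q_D = (214 - q_K)/4.
Solving the pair: q_K = 254/15, q_D = 739/15.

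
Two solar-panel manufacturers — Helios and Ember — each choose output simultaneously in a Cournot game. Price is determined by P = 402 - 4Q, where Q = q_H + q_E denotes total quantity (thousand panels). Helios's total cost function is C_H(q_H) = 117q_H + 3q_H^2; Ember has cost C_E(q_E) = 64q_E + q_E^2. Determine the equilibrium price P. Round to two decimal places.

Helios's profit: π_H = (402 - 4Q)q_H - (117q_H + 3q_H²). Setting ∂π_H/∂q_H = 0: 285 - 14q_H - 4(q_E) = 0.
Ember's profit: π_E = (402 - 4Q)q_E - (64q_E + q_E²). Setting ∂π_E/∂q_E = 0: 338 - 10q_E - 4(q_H) = 0.
Rearranging gives the reaction functions q_H = (285 - 4q_E)/14 and q_E = (338 - 4q_H)/10.
Solving the pair: q_H = 749/62, q_E = 898/31.
Total output Q = 41.0484, so price P = 402 - 4·41.0484 = 237.8065.

237.81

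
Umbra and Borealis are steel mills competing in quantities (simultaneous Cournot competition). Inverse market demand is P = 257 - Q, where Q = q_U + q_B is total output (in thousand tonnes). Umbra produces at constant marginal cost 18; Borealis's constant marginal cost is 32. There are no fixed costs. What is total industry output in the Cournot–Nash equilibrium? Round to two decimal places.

Umbra's profit: π_U = (257 - Q)q_U - (18q_U). Setting ∂π_U/∂q_U = 0: 239 - 2q_U - (q_B) = 0.
Borealis's profit: π_B = (257 - Q)q_B - (32q_B). Setting ∂π_B/∂q_B = 0: 225 - 2q_B - (q_U) = 0.
So q_U = (239 - q_B)/2 and q_B = (225 - q_U)/2.
Solving the pair: q_U = 253/3, q_B = 211/3.
Total output Q = 253/3 + 211/3 = 464/3.

154.67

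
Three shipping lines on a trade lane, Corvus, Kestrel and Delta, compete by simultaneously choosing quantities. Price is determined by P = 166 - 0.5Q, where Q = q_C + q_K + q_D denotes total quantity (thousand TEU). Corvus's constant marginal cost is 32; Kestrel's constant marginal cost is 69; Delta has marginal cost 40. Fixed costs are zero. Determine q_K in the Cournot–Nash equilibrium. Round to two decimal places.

15.50

Corvus's profit: π_C = (166 - 0.5Q)q_C - (32q_C). Setting ∂π_C/∂q_C = 0: 134 - q_C - (1/2)(q_K + q_D) = 0.
Kestrel's first-order condition: 97 - q_K - (1/2)(q_C + q_D) = 0.
Delta's profit: π_D = (166 - 0.5Q)q_D - (40q_D). Setting ∂π_D/∂q_D = 0: 126 - q_D - (1/2)(q_C + q_K) = 0.
Summing all 3 equations gives 357 − 2Q = 0, hence Q = 357/2.
Back-substituting: q_C = (134 − 357/4)/(1/2) = 179/2, q_K = (97 − 357/4)/(1/2) = 31/2, q_D = (126 − 357/4)/(1/2) = 147/2.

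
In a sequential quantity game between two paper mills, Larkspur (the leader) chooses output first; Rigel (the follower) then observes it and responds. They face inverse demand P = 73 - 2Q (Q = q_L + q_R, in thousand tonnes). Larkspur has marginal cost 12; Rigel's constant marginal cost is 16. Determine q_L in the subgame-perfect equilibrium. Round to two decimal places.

16.25

The follower Rigel best-responds to any q_L: π_R = (73 - 2Q)q_R - 16q_R.
∂π_R/∂q_R = 57 - 2q_L - 4q_R = 0 gives the reaction function q_R = (57 - 2q_L)/4.
Larkspur substitutes q_R(q_L) into its own profit: π_L = q_L(73 - 2q_L - (57 - 2q_L)/2) - 12q_L = (89/2 - q_L)q_L - 12q_L.
Maximising: ∂π_L/∂q_L = 65/2 - 2q_L = 0, giving q_L = 65/4.
Then q_R = (57 - 2·(65/4))/4 = 49/8.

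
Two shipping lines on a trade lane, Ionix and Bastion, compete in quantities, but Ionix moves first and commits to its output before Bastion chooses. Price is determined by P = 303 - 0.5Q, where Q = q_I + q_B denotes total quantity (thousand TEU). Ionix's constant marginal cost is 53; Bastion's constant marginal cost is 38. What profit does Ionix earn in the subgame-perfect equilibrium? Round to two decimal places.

The follower Bastion best-responds to any q_I: π_B = (303 - 0.5Q)q_B - 38q_B.
Setting the follower's marginal profit to zero, 265 - (1/2)q_I - q_B = 0, i.e. q_B = (265 - (1/2)q_I).
Ionix substitutes q_B(q_I) into its own profit: π_I = q_I(303 - (1/2)q_I - (265 - (1/2)q_I)/2) - 53q_I = (341/2 - (1/4)q_I)q_I - 53q_I.
The leader's first-order condition 235/2 - (1/2)q_I = 0 yields q_I = 235.
Then q_B = (265 - (1/2)·235) = 295/2.
Price P = 303 - (1/2)·(765/2) = 447/4.
Ionix's profit: (447/4 - 53)·235 = 13806.2500.

13806.25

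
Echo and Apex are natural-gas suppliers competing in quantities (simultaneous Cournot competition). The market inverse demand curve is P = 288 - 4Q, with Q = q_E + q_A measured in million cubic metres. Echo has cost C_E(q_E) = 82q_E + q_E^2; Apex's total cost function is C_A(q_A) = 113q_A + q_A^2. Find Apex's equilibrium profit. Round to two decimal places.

Echo's profit: π_E = (288 - 4Q)q_E - (82q_E + q_E²). Setting ∂π_E/∂q_E = 0: 206 - 10q_E - 4(q_A) = 0.
Apex's profit: π_A = (288 - 4Q)q_A - (113q_A + q_A²). Setting ∂π_A/∂q_A = 0: 175 - 10q_A - 4(q_E) = 0.
Rearranging gives the reaction functions q_E = (206 - 4q_A)/10 and q_A = (175 - 4q_E)/10.
Substituting one into the other gives q_E = 340/21 and q_A = 463/42.
Price P = 288 - 4·(381/14) = 1254/7.
Apex's profit: (1254/7)·(463/42) - 113·(463/42) - (463/42)² = 607.6219.

607.62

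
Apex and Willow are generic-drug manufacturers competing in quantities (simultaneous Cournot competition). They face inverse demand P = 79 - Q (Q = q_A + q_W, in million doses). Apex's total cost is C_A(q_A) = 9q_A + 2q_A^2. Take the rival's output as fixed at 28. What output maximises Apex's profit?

With the rival's output fixed at 28, Apex's profit is π_A = (79 - 28 - q_A)q_A - (9q_A + 2q_A²) = (51 - q_A)q_A - (9q_A + 2q_A²).
∂π_A/∂q_A = 42 - 6q_A = 0, so q_A = 7.

7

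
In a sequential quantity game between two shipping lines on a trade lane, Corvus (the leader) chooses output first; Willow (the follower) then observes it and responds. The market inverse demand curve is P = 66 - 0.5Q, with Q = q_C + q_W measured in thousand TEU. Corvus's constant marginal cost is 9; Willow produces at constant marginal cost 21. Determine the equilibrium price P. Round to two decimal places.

The follower Willow best-responds to any q_C: π_W = (66 - 0.5Q)q_W - 21q_W.
∂π_W/∂q_W = 45 - (1/2)q_C - q_W = 0 gives the reaction function q_W = (45 - (1/2)q_C).
Corvus substitutes q_W(q_C) into its own profit: π_C = q_C(66 - (1/2)q_C - (45 - (1/2)q_C)/2) - 9q_C = (87/2 - (1/4)q_C)q_C - 9q_C.
Maximising: ∂π_C/∂q_C = 69/2 - (1/2)q_C = 0, giving q_C = 69.
Then q_W = (45 - (1/2)·69) = 21/2.
Total output Q = 159/2, so price P = 66 - (1/2)·(159/2) = 105/4.

26.25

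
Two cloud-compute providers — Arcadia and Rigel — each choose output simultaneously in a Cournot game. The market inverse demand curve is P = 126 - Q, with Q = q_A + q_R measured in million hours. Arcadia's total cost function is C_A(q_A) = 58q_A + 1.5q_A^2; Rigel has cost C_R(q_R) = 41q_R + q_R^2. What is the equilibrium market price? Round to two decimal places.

97.37

Arcadia's profit: π_A = (126 - Q)q_A - (58q_A + (3/2)q_A²). Setting ∂π_A/∂q_A = 0: 68 - 5q_A - (q_R) = 0.
Rigel's first-order condition: 85 - 4q_R - (q_A) = 0.
Rearranging gives the reaction functions q_A = (68 - q_R)/5 and q_R = (85 - q_A)/4.
Substituting one into the other gives q_A = 187/19 and q_R = 357/19.
Total output Q = 544/19, so price P = 126 - 544/19 = 1850/19.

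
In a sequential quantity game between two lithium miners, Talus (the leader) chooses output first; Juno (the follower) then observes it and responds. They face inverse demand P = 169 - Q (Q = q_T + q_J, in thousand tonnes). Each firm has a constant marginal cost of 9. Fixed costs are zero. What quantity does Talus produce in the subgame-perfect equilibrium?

80

Solve by backward induction. Given q_T, the follower Juno maximises π_J = (169 - q_T - q_J)q_J - 9q_J.
Follower FOC: 160 - q_T - 2q_J = 0, so q_J(q_T) = (160 - q_T)/2.
The leader anticipates this reaction. Substituting into P = 169 - Q gives P = 89 - (1/2)q_T, so π_T = (89 - (1/2)q_T)q_T - 9q_T.
Maximising: ∂π_T/∂q_T = 80 - q_T = 0, giving q_T = 80.
Then q_J = (160 - 80)/2 = 40.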